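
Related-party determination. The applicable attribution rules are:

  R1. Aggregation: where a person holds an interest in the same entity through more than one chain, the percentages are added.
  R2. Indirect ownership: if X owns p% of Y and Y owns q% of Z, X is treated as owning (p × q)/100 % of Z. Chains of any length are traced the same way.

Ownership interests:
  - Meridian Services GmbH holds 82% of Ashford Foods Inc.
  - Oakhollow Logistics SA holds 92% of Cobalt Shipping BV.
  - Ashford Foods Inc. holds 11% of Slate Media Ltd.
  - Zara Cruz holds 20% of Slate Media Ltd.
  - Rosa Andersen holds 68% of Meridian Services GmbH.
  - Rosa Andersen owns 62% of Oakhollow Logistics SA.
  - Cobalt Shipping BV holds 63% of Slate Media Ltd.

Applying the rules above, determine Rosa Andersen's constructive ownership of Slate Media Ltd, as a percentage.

Chain via Oakhollow Logistics SA → Cobalt Shipping BV (R2): 62% × 92% × 63% = 35.9352% of Slate Media Ltd.
Chain via Meridian Services GmbH → Ashford Foods Inc. (R2): 68% × 82% × 11% = 6.1336% of Slate Media Ltd.
Aggregating (R1): 35.9352% + 6.1336% = 42.0688%.

42.0688%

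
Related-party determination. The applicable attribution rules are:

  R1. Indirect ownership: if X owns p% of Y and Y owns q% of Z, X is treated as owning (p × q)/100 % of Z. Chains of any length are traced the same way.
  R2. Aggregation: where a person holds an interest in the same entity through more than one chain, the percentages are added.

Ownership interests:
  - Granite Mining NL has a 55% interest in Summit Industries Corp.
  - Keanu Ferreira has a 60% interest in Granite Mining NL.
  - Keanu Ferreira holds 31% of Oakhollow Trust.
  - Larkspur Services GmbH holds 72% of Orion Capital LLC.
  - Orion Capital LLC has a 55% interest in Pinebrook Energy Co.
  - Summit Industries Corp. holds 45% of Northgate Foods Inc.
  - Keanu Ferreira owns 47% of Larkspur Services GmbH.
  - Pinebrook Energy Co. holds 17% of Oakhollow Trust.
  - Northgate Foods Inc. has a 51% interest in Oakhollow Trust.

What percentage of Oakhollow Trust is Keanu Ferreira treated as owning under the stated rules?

Chain via Granite Mining NL → Summit Industries Corp. → Northgate Foods Inc. (R1): 60% × 55% × 45% × 51% = 7.5735% of Oakhollow Trust.
Chain via Larkspur Services GmbH → Orion Capital LLC → Pinebrook Energy Co. (R1): 47% × 72% × 55% × 17% = 3.16404% of Oakhollow Trust.
Direct interest in Oakhollow Trust: 31%.
Aggregating (R2): 7.5735% + 3.16404% + 31% = 41.73754%.

41.73754%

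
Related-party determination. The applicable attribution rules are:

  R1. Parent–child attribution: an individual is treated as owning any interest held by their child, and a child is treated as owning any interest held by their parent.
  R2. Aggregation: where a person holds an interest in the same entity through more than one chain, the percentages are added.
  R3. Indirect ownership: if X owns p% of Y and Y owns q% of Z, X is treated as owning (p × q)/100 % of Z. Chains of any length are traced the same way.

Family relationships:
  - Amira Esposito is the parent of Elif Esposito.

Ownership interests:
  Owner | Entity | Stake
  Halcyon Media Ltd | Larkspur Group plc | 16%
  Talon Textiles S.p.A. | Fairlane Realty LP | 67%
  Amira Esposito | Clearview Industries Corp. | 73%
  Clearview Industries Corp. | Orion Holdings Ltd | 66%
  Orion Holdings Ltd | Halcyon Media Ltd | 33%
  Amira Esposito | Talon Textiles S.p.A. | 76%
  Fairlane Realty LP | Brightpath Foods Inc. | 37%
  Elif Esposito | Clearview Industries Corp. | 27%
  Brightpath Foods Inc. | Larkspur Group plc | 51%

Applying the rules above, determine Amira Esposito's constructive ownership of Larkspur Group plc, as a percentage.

13.093404%

By parent–child attribution (R1), Amira Esposito is treated as also owning Elif Esposito's interest in Clearview Industries Corp, giving 73% + 27% = 100%.
Chain via Clearview Industries Corp. → Orion Holdings Ltd → Halcyon Media Ltd (R3): 100% × 66% × 33% × 16% = 3.4848% of Larkspur Group plc.
Chain via Talon Textiles S.p.A. → Fairlane Realty LP → Brightpath Foods Inc. (R3): 76% × 67% × 37% × 51% = 9.608604% of Larkspur Group plc.
Aggregating (R2): 3.4848% + 9.608604% = 13.093404%.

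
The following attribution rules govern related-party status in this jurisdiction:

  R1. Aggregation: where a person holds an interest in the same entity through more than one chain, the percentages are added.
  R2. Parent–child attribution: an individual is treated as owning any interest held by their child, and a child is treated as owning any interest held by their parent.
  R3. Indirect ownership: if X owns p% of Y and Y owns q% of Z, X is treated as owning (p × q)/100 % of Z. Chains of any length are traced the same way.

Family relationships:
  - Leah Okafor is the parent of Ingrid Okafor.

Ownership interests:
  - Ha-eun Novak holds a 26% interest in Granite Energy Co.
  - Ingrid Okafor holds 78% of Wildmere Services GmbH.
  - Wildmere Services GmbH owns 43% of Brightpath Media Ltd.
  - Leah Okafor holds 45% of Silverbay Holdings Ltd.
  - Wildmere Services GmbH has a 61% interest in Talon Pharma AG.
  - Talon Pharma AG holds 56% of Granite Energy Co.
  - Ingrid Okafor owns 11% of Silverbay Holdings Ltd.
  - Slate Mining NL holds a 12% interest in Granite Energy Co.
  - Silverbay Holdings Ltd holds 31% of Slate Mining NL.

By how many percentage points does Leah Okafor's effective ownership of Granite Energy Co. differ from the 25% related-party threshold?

3.728

By parent–child attribution (R2), Leah Okafor is treated as also owning Ingrid Okafor's interest in Silverbay Holdings Ltd, giving 45% + 11% = 56%.
By parent–child attribution (R2), Leah Okafor is treated as owning Ingrid Okafor's 78% interest in Wildmere Services GmbH.
Chain via Silverbay Holdings Ltd → Slate Mining NL (R3): 56% × 31% × 12% = 2.0832% of Granite Energy Co.
Chain via Wildmere Services GmbH → Talon Pharma AG (R3): 78% × 61% × 56% = 26.6448% of Granite Energy Co.
Aggregating (R1): 2.0832% + 26.6448% = 28.728%.
28.728% exceeds the 25% threshold by 3.728 percentage points.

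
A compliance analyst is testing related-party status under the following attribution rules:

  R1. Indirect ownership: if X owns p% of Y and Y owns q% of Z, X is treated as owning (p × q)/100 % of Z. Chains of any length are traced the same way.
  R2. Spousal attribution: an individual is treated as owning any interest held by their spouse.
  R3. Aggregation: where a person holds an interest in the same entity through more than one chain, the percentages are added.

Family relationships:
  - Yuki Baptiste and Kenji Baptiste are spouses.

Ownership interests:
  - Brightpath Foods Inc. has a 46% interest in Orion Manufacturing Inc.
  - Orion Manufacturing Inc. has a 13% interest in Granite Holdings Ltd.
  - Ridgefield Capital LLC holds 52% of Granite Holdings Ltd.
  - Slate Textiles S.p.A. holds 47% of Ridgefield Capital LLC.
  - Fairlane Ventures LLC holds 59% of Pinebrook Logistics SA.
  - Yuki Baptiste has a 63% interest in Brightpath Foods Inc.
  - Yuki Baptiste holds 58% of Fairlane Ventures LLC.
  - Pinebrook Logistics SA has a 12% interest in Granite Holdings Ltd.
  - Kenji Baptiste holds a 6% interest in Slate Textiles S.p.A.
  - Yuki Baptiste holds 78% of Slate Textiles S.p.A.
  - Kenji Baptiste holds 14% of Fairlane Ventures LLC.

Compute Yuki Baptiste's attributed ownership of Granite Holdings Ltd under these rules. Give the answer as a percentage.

By spousal attribution (R2), Yuki Baptiste is treated as also owning Kenji Baptiste's interest in Fairlane Ventures LLC, giving 58% + 14% = 72%.
By spousal attribution (R2), Yuki Baptiste is treated as also owning Kenji Baptiste's interest in Slate Textiles S.p.A, giving 78% + 6% = 84%.
Chain via Brightpath Foods Inc. → Orion Manufacturing Inc. (R1): 63% × 46% × 13% = 3.7674% of Granite Holdings Ltd.
Chain via Fairlane Ventures LLC → Pinebrook Logistics SA (R1): 72% × 59% × 12% = 5.0976% of Granite Holdings Ltd.
Chain via Slate Textiles S.p.A. → Ridgefield Capital LLC (R1): 84% × 47% × 52% = 20.5296% of Granite Holdings Ltd.
Aggregating (R3): 3.7674% + 5.0976% + 20.5296% = 29.3946%.

29.3946%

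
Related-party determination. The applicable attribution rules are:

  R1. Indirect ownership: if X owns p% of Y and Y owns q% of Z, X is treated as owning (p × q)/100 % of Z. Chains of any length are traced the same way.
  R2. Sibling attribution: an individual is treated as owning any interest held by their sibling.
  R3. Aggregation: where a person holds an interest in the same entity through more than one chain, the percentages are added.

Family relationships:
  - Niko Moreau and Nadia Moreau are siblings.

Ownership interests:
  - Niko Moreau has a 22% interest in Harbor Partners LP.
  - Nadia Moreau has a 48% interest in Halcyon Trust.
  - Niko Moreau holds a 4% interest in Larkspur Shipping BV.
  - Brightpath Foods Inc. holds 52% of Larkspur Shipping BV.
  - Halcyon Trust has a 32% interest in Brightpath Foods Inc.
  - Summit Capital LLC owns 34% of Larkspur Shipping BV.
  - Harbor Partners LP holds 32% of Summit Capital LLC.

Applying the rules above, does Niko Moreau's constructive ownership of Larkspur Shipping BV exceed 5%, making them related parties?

Yes

By sibling attribution (R2), Niko Moreau is treated as owning Nadia Moreau's 48% interest in Halcyon Trust.
Chain via Harbor Partners LP → Summit Capital LLC (R1): 22% × 32% × 34% = 2.3936% of Larkspur Shipping BV.
Direct interest in Larkspur Shipping BV: 4%.
Chain via Halcyon Trust → Brightpath Foods Inc. (R1): 48% × 32% × 52% = 7.9872% of Larkspur Shipping BV.
Aggregating (R3): 2.3936% + 4% + 7.9872% = 14.3808%.
14.3808% exceeds the 5% threshold, so Niko is a related party to Larkspur Shipping BV.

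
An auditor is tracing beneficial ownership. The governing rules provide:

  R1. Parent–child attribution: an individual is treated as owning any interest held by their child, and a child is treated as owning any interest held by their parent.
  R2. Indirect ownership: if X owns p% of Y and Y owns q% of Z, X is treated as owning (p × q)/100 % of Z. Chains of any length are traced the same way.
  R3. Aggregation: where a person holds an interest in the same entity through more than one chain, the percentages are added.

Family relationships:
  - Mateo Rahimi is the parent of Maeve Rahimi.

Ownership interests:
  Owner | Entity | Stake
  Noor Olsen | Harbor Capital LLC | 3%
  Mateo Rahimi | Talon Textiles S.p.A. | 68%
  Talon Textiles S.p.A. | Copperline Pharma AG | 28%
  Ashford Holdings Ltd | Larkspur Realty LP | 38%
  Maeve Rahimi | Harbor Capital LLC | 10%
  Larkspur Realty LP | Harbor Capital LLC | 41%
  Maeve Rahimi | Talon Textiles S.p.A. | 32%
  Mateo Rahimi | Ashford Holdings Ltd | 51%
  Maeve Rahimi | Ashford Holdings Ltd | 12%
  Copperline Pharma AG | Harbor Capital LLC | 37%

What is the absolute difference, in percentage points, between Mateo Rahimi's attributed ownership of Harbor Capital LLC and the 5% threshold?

By parent–child attribution (R1), Mateo Rahimi is treated as also owning Maeve Rahimi's interest in Talon Textiles S.p.A, giving 68% + 32% = 100%.
By parent–child attribution (R1), Mateo Rahimi is treated as also owning Maeve Rahimi's interest in Ashford Holdings Ltd, giving 51% + 12% = 63%.
By parent–child attribution (R1), Mateo Rahimi is treated as owning Maeve Rahimi's 10% interest in Harbor Capital LLC.
Chain via Talon Textiles S.p.A. → Copperline Pharma AG (R2): 100% × 28% × 37% = 10.36% of Harbor Capital LLC.
Chain via Ashford Holdings Ltd → Larkspur Realty LP (R2): 63% × 38% × 41% = 9.8154% of Harbor Capital LLC.
Direct interest in Harbor Capital LLC: 10%.
Aggregating (R3): 10.36% + 9.8154% + 10% = 30.1754%.
30.1754% exceeds the 5% threshold by 25.1754 percentage points.

25.1754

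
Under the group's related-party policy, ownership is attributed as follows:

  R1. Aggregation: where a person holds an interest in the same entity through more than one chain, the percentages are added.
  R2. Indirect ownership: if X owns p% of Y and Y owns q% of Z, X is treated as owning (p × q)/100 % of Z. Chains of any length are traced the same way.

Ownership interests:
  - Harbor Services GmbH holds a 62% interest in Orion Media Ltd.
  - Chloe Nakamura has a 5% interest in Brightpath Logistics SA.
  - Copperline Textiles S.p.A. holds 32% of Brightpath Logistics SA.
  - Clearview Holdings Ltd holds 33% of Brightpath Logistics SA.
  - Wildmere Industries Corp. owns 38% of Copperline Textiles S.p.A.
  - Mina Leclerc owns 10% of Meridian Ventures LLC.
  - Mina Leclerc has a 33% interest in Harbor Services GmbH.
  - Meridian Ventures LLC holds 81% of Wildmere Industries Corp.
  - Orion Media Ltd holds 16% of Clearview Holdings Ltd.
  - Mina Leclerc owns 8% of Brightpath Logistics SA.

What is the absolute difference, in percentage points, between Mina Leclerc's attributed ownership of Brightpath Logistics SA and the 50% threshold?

39.934752

Chain via Meridian Ventures LLC → Wildmere Industries Corp. → Copperline Textiles S.p.A. (R2): 10% × 81% × 38% × 32% = 0.98496% of Brightpath Logistics SA.
Chain via Harbor Services GmbH → Orion Media Ltd → Clearview Holdings Ltd (R2): 33% × 62% × 16% × 33% = 1.080288% of Brightpath Logistics SA.
Direct interest in Brightpath Logistics SA: 8%.
Aggregating (R1): 0.98496% + 1.080288% + 8% = 10.065248%.
10.065248% falls short of the 50% threshold by 39.934752 percentage points.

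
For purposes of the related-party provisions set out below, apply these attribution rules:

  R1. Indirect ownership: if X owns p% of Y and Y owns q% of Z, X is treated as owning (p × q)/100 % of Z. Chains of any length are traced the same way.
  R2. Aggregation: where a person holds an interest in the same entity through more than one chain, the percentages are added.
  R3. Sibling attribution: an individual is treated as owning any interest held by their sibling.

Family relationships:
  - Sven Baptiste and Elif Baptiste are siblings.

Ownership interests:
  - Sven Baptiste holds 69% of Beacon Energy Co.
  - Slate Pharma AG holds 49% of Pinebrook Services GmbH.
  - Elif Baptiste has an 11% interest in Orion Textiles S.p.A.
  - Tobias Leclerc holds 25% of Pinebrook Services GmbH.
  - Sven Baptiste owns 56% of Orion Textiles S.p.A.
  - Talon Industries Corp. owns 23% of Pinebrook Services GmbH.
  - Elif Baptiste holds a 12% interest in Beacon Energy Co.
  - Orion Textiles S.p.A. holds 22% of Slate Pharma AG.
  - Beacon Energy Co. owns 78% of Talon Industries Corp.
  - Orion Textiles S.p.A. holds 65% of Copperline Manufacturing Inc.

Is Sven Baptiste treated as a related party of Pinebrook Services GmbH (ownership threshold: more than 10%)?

By sibling attribution (R3), Sven Baptiste is treated as also owning Elif Baptiste's interest in Orion Textiles S.p.A, giving 56% + 11% = 67%.
By sibling attribution (R3), Sven Baptiste is treated as also owning Elif Baptiste's interest in Beacon Energy Co, giving 69% + 12% = 81%.
Chain via Orion Textiles S.p.A. → Slate Pharma AG (R1): 67% × 22% × 49% = 7.2226% of Pinebrook Services GmbH.
Chain via Beacon Energy Co. → Talon Industries Corp. (R1): 81% × 78% × 23% = 14.5314% of Pinebrook Services GmbH.
Aggregating (R2): 7.2226% + 14.5314% = 21.754%.
21.754% exceeds the 10% threshold, so Sven is a related party to Pinebrook Services GmbH.

Yes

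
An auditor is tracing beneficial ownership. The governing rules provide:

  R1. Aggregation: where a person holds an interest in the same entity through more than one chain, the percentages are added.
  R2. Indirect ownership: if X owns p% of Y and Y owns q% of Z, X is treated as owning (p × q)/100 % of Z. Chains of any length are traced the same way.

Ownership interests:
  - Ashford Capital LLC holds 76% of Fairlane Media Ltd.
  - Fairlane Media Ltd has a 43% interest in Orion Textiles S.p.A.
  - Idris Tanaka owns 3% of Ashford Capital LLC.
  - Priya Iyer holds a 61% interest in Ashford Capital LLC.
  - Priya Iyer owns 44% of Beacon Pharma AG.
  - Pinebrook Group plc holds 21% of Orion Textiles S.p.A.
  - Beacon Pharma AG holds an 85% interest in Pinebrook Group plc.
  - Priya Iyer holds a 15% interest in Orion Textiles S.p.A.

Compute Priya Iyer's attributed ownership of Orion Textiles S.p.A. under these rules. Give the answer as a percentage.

42.7888%

Chain via Beacon Pharma AG → Pinebrook Group plc (R2): 44% × 85% × 21% = 7.854% of Orion Textiles S.p.A.
Chain via Ashford Capital LLC → Fairlane Media Ltd (R2): 61% × 76% × 43% = 19.9348% of Orion Textiles S.p.A.
Direct interest in Orion Textiles S.p.A: 15%.
Aggregating (R1): 7.854% + 19.9348% + 15% = 42.7888%.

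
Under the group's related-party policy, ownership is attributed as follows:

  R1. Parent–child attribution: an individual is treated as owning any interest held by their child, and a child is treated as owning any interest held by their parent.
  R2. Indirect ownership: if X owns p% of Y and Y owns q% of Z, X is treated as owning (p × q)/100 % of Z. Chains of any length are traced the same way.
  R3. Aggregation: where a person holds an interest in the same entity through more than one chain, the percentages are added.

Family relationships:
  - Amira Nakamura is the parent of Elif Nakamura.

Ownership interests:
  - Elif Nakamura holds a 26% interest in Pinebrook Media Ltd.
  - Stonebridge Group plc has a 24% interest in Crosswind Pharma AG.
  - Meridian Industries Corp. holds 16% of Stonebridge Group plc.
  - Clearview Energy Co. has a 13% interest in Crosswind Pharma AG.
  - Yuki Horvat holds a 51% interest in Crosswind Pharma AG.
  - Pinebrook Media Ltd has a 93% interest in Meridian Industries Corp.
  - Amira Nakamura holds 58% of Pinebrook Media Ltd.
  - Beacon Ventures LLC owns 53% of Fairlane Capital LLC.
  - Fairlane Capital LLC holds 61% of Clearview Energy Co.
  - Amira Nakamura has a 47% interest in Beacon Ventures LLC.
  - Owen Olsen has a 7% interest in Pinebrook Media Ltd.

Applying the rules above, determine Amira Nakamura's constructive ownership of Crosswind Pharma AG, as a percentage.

By parent–child attribution (R1), Amira Nakamura is treated as also owning Elif Nakamura's interest in Pinebrook Media Ltd, giving 58% + 26% = 84%.
Chain via Pinebrook Media Ltd → Meridian Industries Corp. → Stonebridge Group plc (R2): 84% × 93% × 16% × 24% = 2.999808% of Crosswind Pharma AG.
Chain via Beacon Ventures LLC → Fairlane Capital LLC → Clearview Energy Co. (R2): 47% × 53% × 61% × 13% = 1.975363% of Crosswind Pharma AG.
Aggregating (R3): 2.999808% + 1.975363% = 4.975171%.

4.975171%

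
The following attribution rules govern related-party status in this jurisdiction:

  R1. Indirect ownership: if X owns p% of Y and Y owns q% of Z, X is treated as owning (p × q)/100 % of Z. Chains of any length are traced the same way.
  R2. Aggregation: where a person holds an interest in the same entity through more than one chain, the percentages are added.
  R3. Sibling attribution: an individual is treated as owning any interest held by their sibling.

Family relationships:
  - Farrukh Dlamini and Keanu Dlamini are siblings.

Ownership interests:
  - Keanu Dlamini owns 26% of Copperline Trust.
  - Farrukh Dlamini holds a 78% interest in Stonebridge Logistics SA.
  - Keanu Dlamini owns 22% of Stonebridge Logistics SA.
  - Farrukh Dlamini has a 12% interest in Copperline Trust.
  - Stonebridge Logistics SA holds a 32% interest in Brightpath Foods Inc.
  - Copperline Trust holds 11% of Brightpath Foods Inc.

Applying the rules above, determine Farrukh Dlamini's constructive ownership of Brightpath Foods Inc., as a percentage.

36.18%

By sibling attribution (R3), Farrukh Dlamini is treated as also owning Keanu Dlamini's interest in Stonebridge Logistics SA, giving 78% + 22% = 100%.
By sibling attribution (R3), Farrukh Dlamini is treated as also owning Keanu Dlamini's interest in Copperline Trust, giving 12% + 26% = 38%.
Chain via Stonebridge Logistics SA (R1): 100% × 32% = 32% of Brightpath Foods Inc.
Chain via Copperline Trust (R1): 38% × 11% = 4.18% of Brightpath Foods Inc.
Aggregating (R2): 32% + 4.18% = 36.18%.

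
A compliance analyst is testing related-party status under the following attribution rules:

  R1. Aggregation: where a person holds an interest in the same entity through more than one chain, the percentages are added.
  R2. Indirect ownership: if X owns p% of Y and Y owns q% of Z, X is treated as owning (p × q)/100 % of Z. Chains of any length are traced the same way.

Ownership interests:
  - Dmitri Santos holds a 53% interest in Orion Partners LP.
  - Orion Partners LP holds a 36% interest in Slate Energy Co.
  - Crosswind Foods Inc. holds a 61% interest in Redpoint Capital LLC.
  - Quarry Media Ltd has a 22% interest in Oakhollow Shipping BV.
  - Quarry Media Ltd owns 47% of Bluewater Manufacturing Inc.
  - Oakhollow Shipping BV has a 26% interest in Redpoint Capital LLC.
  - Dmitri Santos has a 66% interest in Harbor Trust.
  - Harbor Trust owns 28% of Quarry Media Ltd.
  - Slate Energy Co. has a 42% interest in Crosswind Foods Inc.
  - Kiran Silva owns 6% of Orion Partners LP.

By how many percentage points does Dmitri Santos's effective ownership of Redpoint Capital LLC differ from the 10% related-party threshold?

Chain via Orion Partners LP → Slate Energy Co. → Crosswind Foods Inc. (R2): 53% × 36% × 42% × 61% = 4.888296% of Redpoint Capital LLC.
Chain via Harbor Trust → Quarry Media Ltd → Oakhollow Shipping BV (R2): 66% × 28% × 22% × 26% = 1.057056% of Redpoint Capital LLC.
Aggregating (R1): 4.888296% + 1.057056% = 5.945352%.
5.945352% falls short of the 10% threshold by 4.054648 percentage points.

4.054648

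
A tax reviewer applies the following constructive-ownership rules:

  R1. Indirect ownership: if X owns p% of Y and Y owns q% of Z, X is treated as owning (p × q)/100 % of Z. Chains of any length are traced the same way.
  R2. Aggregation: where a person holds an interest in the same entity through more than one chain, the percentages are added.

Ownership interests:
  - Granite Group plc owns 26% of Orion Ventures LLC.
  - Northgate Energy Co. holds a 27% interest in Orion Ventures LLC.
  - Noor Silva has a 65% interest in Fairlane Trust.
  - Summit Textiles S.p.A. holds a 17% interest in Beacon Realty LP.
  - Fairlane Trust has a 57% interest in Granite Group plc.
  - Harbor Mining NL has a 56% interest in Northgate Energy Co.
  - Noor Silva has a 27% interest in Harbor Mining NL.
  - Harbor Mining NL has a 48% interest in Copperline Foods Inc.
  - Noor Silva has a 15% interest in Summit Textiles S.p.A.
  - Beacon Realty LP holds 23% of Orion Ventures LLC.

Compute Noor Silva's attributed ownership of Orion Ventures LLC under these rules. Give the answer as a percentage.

Chain via Harbor Mining NL → Northgate Energy Co. (R1): 27% × 56% × 27% = 4.0824% of Orion Ventures LLC.
Chain via Fairlane Trust → Granite Group plc (R1): 65% × 57% × 26% = 9.633% of Orion Ventures LLC.
Chain via Summit Textiles S.p.A. → Beacon Realty LP (R1): 15% × 17% × 23% = 0.5865% of Orion Ventures LLC.
Aggregating (R2): 4.0824% + 9.633% + 0.5865% = 14.3019%.

14.3019%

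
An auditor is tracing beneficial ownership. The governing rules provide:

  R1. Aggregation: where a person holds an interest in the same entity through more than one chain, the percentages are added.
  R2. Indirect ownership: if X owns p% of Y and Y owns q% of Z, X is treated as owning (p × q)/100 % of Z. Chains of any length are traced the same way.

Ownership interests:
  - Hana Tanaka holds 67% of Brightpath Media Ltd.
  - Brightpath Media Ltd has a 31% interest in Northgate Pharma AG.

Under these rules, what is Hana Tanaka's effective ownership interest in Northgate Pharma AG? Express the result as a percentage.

Chain via Brightpath Media Ltd (R2): 67% × 31% = 20.77% of Northgate Pharma AG.

20.77%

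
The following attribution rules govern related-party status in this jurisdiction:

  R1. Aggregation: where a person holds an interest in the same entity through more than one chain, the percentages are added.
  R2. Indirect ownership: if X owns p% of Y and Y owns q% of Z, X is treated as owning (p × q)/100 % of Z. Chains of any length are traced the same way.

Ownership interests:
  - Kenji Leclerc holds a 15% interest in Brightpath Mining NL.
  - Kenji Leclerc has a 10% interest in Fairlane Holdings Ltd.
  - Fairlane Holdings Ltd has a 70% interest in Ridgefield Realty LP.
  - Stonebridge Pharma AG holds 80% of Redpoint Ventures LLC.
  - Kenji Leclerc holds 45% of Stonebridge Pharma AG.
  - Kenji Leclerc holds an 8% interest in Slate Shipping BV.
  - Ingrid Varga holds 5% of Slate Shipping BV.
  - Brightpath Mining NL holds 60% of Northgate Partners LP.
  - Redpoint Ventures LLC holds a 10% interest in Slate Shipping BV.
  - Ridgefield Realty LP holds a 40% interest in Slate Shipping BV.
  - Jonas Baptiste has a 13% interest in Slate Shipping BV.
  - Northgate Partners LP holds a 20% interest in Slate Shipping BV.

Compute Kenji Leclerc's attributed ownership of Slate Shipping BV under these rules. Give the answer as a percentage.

Chain via Brightpath Mining NL → Northgate Partners LP (R2): 15% × 60% × 20% = 1.8% of Slate Shipping BV.
Chain via Fairlane Holdings Ltd → Ridgefield Realty LP (R2): 10% × 70% × 40% = 2.8% of Slate Shipping BV.
Chain via Stonebridge Pharma AG → Redpoint Ventures LLC (R2): 45% × 80% × 10% = 3.6% of Slate Shipping BV.
Direct interest in Slate Shipping BV: 8%.
Aggregating (R1): 1.8% + 2.8% + 3.6% + 8% = 16.2%.

16.2%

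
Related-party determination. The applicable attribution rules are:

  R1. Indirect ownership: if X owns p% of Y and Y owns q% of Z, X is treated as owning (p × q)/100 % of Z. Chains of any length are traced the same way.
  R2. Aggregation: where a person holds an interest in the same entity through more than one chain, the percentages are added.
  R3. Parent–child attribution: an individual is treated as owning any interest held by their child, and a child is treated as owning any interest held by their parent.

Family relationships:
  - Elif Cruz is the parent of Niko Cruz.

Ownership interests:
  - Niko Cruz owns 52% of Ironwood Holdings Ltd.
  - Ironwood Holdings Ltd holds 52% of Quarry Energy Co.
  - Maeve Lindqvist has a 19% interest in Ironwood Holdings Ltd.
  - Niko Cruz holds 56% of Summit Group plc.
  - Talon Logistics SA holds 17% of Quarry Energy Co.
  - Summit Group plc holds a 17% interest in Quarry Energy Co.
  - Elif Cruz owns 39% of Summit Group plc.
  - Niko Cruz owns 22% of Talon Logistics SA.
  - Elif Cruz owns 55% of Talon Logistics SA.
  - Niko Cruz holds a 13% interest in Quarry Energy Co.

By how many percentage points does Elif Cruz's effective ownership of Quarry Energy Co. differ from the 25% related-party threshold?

By parent–child attribution (R3), Elif Cruz is treated as also owning Niko Cruz's interest in Summit Group plc, giving 39% + 56% = 95%.
By parent–child attribution (R3), Elif Cruz is treated as also owning Niko Cruz's interest in Talon Logistics SA, giving 55% + 22% = 77%.
By parent–child attribution (R3), Elif Cruz is treated as owning Niko Cruz's 52% interest in Ironwood Holdings Ltd.
By parent–child attribution (R3), Elif Cruz is treated as owning Niko Cruz's 13% interest in Quarry Energy Co.
Chain via Summit Group plc (R1): 95% × 17% = 16.15% of Quarry Energy Co.
Chain via Talon Logistics SA (R1): 77% × 17% = 13.09% of Quarry Energy Co.
Chain via Ironwood Holdings Ltd (R1): 52% × 52% = 27.04% of Quarry Energy Co.
Direct interest in Quarry Energy Co: 13%.
Aggregating (R2): 16.15% + 13.09% + 27.04% + 13% = 69.28%.
69.28% exceeds the 25% threshold by 44.28 percentage points.

44.28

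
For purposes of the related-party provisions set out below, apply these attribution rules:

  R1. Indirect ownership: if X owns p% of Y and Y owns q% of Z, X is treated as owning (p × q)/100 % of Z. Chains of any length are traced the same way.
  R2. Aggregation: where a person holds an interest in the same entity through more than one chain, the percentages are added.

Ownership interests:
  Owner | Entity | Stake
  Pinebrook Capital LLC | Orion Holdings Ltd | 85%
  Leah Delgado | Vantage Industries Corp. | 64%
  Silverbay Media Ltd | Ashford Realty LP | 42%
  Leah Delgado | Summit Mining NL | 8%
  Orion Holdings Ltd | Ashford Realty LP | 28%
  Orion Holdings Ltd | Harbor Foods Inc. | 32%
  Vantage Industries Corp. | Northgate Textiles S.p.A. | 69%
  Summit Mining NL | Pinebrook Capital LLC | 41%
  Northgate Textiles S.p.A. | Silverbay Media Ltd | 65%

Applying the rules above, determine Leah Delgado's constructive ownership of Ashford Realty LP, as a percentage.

12.83632%

Chain via Vantage Industries Corp. → Northgate Textiles S.p.A. → Silverbay Media Ltd (R1): 64% × 69% × 65% × 42% = 12.05568% of Ashford Realty LP.
Chain via Summit Mining NL → Pinebrook Capital LLC → Orion Holdings Ltd (R1): 8% × 41% × 85% × 28% = 0.78064% of Ashford Realty LP.
Aggregating (R2): 12.05568% + 0.78064% = 12.83632%.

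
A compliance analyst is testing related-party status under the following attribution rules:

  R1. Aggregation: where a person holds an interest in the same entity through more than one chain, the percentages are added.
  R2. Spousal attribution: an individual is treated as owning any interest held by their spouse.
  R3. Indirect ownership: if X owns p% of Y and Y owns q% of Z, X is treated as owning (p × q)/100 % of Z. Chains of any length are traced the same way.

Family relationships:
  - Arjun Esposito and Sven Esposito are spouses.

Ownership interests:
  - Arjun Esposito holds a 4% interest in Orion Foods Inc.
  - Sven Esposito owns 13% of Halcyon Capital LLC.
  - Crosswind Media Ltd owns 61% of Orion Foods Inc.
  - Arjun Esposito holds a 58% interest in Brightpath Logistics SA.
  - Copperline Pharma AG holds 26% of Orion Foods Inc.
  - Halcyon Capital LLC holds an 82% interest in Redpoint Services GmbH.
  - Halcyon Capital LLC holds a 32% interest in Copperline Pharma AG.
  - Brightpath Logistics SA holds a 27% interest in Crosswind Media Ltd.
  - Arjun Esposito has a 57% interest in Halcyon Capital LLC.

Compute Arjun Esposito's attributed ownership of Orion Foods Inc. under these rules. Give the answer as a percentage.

By spousal attribution (R2), Arjun Esposito is treated as also owning Sven Esposito's interest in Halcyon Capital LLC, giving 57% + 13% = 70%.
Chain via Brightpath Logistics SA → Crosswind Media Ltd (R3): 58% × 27% × 61% = 9.5526% of Orion Foods Inc.
Chain via Halcyon Capital LLC → Copperline Pharma AG (R3): 70% × 32% × 26% = 5.824% of Orion Foods Inc.
Direct interest in Orion Foods Inc: 4%.
Aggregating (R1): 9.5526% + 5.824% + 4% = 19.3766%.

19.3766%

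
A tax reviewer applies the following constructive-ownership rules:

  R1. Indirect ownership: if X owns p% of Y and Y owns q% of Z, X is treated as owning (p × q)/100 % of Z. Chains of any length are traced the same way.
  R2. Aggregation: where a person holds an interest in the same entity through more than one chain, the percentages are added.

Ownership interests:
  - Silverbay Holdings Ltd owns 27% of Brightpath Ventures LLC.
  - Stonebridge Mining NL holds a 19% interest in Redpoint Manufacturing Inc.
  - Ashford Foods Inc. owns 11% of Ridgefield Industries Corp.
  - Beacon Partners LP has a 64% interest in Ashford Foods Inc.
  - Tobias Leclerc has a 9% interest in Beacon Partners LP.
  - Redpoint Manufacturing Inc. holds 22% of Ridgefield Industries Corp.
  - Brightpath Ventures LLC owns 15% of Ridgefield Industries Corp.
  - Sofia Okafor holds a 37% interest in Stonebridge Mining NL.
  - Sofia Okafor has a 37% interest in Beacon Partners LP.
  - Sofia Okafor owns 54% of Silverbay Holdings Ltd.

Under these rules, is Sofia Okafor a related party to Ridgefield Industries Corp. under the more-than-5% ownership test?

Yes

Chain via Stonebridge Mining NL → Redpoint Manufacturing Inc. (R1): 37% × 19% × 22% = 1.5466% of Ridgefield Industries Corp.
Chain via Beacon Partners LP → Ashford Foods Inc. (R1): 37% × 64% × 11% = 2.6048% of Ridgefield Industries Corp.
Chain via Silverbay Holdings Ltd → Brightpath Ventures LLC (R1): 54% × 27% × 15% = 2.187% of Ridgefield Industries Corp.
Aggregating (R2): 1.5466% + 2.6048% + 2.187% = 6.3384%.
6.3384% exceeds the 5% threshold, so Sofia is a related party to Ridgefield Industries Corp.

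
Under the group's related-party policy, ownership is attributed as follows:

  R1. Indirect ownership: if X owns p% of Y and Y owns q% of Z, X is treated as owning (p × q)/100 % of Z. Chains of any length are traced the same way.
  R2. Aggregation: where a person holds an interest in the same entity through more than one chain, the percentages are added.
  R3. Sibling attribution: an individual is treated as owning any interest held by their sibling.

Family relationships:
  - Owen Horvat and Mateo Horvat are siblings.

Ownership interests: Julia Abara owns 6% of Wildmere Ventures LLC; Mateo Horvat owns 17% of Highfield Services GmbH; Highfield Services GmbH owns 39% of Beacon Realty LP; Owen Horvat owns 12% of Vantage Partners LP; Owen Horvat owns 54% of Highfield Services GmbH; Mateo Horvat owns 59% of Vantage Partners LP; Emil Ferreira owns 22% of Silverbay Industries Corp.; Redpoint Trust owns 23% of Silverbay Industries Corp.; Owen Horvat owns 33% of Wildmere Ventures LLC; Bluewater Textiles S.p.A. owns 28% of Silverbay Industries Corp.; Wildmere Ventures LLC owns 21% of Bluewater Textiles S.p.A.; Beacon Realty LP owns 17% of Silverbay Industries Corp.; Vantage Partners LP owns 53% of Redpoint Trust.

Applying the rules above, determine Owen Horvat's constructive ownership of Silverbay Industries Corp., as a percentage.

15.3026%

By sibling attribution (R3), Owen Horvat is treated as also owning Mateo Horvat's interest in Highfield Services GmbH, giving 54% + 17% = 71%.
By sibling attribution (R3), Owen Horvat is treated as also owning Mateo Horvat's interest in Vantage Partners LP, giving 12% + 59% = 71%.
Chain via Wildmere Ventures LLC → Bluewater Textiles S.p.A. (R1): 33% × 21% × 28% = 1.9404% of Silverbay Industries Corp.
Chain via Highfield Services GmbH → Beacon Realty LP (R1): 71% × 39% × 17% = 4.7073% of Silverbay Industries Corp.
Chain via Vantage Partners LP → Redpoint Trust (R1): 71% × 53% × 23% = 8.6549% of Silverbay Industries Corp.
Aggregating (R2): 1.9404% + 4.7073% + 8.6549% = 15.3026%.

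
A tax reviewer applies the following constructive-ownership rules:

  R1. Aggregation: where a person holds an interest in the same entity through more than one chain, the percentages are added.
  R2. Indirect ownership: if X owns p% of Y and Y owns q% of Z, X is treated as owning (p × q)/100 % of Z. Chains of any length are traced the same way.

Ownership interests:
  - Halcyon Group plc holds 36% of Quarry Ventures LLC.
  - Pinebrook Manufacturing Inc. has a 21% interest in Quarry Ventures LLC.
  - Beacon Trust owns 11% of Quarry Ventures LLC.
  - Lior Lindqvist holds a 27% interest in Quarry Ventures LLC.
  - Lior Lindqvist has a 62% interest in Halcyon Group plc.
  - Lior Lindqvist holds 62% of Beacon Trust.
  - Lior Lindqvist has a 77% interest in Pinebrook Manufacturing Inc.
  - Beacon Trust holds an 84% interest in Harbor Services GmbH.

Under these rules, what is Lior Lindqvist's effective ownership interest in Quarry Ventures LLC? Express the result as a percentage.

72.31%

Chain via Beacon Trust (R2): 62% × 11% = 6.82% of Quarry Ventures LLC.
Chain via Pinebrook Manufacturing Inc. (R2): 77% × 21% = 16.17% of Quarry Ventures LLC.
Chain via Halcyon Group plc (R2): 62% × 36% = 22.32% of Quarry Ventures LLC.
Direct interest in Quarry Ventures LLC: 27%.
Aggregating (R1): 6.82% + 16.17% + 22.32% + 27% = 72.31%.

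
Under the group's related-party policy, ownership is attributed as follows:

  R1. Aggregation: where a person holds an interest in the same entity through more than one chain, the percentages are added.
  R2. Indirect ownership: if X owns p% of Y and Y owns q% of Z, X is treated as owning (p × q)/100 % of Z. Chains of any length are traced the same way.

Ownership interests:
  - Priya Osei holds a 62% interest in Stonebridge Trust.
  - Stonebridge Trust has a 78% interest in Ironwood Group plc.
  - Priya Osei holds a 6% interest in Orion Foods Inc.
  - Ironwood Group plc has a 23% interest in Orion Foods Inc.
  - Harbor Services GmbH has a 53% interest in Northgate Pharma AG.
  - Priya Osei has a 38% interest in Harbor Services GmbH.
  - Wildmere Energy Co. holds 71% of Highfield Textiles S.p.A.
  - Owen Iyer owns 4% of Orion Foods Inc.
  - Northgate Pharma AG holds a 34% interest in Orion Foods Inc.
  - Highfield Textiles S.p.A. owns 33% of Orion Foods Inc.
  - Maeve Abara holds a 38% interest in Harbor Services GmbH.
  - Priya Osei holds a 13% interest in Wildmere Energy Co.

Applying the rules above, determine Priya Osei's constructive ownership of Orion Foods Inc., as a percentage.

Chain via Stonebridge Trust → Ironwood Group plc (R2): 62% × 78% × 23% = 11.1228% of Orion Foods Inc.
Chain via Wildmere Energy Co. → Highfield Textiles S.p.A. (R2): 13% × 71% × 33% = 3.0459% of Orion Foods Inc.
Chain via Harbor Services GmbH → Northgate Pharma AG (R2): 38% × 53% × 34% = 6.8476% of Orion Foods Inc.
Direct interest in Orion Foods Inc: 6%.
Aggregating (R1): 11.1228% + 3.0459% + 6.8476% + 6% = 27.0163%.

27.0163%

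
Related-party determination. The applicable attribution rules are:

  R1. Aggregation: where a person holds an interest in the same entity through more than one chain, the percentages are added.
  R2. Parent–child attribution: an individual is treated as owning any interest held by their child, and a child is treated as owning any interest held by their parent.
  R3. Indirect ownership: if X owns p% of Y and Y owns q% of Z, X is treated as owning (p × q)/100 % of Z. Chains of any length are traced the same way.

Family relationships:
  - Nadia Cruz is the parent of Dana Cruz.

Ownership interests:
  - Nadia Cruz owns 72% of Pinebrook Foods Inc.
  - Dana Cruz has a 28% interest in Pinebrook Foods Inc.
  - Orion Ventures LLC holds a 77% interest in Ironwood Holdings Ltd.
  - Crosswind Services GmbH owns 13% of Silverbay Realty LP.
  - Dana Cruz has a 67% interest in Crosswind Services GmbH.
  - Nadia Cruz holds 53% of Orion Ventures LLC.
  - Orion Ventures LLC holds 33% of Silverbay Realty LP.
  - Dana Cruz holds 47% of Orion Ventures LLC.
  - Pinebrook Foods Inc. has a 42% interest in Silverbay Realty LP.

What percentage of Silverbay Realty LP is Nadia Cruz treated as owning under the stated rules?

By parent–child attribution (R2), Nadia Cruz is treated as also owning Dana Cruz's interest in Orion Ventures LLC, giving 53% + 47% = 100%.
By parent–child attribution (R2), Nadia Cruz is treated as also owning Dana Cruz's interest in Pinebrook Foods Inc, giving 72% + 28% = 100%.
By parent–child attribution (R2), Nadia Cruz is treated as owning Dana Cruz's 67% interest in Crosswind Services GmbH.
Chain via Orion Ventures LLC (R3): 100% × 33% = 33% of Silverbay Realty LP.
Chain via Pinebrook Foods Inc. (R3): 100% × 42% = 42% of Silverbay Realty LP.
Chain via Crosswind Services GmbH (R3): 67% × 13% = 8.71% of Silverbay Realty LP.
Aggregating (R1): 33% + 42% + 8.71% = 83.71%.

83.71%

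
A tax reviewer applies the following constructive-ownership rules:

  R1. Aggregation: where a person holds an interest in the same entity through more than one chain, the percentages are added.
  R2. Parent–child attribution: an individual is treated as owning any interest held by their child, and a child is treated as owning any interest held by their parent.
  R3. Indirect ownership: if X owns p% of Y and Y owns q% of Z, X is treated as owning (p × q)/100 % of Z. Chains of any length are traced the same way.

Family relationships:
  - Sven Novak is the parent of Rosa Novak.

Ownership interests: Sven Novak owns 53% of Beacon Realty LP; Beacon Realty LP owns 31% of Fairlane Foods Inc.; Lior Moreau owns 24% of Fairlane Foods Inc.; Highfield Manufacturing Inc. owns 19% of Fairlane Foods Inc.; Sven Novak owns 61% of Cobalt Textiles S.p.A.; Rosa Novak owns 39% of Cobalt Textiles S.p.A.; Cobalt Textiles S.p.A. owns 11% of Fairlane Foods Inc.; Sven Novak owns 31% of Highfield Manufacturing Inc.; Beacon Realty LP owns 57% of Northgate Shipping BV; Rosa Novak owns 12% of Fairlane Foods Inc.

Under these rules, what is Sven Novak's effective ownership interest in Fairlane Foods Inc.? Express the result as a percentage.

45.32%

By parent–child attribution (R2), Sven Novak is treated as also owning Rosa Novak's interest in Cobalt Textiles S.p.A, giving 61% + 39% = 100%.
By parent–child attribution (R2), Sven Novak is treated as owning Rosa Novak's 12% interest in Fairlane Foods Inc.
Chain via Highfield Manufacturing Inc. (R3): 31% × 19% = 5.89% of Fairlane Foods Inc.
Chain via Beacon Realty LP (R3): 53% × 31% = 16.43% of Fairlane Foods Inc.
Chain via Cobalt Textiles S.p.A. (R3): 100% × 11% = 11% of Fairlane Foods Inc.
Direct interest in Fairlane Foods Inc: 12%.
Aggregating (R1): 5.89% + 16.43% + 11% + 12% = 45.32%.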